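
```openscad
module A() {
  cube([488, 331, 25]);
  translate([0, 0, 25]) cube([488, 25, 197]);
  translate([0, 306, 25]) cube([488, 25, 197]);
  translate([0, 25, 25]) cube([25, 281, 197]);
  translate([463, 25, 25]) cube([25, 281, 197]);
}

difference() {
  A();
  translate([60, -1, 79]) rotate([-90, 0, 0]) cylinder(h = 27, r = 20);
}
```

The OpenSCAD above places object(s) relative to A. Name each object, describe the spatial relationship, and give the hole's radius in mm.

A is an open box. The open box has a circular hole through its front wall. The hole's radius is 20 mm.

The subtracted cylinder has r = 20 mm.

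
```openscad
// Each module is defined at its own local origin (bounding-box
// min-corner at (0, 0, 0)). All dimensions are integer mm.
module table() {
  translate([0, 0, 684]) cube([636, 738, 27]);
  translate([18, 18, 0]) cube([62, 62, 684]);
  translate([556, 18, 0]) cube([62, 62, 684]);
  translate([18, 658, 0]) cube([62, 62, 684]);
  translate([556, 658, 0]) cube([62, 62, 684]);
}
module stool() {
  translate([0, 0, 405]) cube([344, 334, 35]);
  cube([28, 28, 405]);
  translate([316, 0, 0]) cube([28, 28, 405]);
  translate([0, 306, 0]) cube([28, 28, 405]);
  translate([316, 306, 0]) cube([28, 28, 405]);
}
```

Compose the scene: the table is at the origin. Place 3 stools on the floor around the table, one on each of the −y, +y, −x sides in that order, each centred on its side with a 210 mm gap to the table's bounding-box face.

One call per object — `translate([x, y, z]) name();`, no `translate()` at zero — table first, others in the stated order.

table();
translate([146, -544, 0]) stool();
translate([146, 948, 0]) stool();
translate([-554, 202, 0]) stool();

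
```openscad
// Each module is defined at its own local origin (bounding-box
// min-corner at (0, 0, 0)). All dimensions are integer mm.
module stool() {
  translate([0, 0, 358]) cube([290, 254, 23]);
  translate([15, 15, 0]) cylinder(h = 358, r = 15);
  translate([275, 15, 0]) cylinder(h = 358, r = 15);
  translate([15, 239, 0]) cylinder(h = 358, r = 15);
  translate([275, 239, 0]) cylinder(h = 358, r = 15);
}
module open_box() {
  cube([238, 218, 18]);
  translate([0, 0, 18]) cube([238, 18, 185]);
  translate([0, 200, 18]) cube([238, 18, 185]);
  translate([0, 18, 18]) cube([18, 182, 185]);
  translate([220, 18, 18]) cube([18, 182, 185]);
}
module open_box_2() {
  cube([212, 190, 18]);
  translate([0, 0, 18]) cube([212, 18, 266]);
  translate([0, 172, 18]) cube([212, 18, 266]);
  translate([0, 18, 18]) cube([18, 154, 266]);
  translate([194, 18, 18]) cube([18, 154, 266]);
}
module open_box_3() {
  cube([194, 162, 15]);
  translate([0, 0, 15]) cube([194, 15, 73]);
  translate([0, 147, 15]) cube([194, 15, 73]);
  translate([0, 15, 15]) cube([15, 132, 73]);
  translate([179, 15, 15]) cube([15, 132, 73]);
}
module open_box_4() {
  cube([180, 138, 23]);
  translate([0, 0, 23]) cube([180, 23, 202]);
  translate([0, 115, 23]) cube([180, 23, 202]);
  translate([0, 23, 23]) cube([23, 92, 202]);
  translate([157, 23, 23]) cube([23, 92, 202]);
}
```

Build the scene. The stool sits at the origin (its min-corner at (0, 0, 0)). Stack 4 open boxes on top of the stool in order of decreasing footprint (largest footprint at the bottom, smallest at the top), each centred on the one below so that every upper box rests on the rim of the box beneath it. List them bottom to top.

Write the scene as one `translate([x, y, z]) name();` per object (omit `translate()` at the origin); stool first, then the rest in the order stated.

stool();
translate([26, 18, 381]) open_box();
translate([39, 32, 584]) open_box_2();
translate([48, 46, 868]) open_box_3();
translate([55, 58, 956]) open_box_4();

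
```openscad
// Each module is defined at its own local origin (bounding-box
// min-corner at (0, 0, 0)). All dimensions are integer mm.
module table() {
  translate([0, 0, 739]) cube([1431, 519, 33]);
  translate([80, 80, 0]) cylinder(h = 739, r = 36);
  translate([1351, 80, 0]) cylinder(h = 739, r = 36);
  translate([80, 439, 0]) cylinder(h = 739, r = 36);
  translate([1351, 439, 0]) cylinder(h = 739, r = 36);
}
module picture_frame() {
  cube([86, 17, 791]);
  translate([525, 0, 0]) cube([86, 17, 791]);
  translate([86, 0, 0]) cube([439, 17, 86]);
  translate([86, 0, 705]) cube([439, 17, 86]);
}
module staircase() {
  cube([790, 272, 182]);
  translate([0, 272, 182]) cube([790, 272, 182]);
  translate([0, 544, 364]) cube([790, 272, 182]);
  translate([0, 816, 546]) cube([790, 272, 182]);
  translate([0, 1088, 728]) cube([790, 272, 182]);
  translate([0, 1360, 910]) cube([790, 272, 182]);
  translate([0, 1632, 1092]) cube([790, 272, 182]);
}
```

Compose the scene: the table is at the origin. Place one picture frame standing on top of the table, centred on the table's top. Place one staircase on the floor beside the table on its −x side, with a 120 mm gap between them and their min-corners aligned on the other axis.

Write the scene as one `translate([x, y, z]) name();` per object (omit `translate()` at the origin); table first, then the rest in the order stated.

table();
translate([410, 251, 772]) picture_frame();
translate([-910, 0, 0]) staircase();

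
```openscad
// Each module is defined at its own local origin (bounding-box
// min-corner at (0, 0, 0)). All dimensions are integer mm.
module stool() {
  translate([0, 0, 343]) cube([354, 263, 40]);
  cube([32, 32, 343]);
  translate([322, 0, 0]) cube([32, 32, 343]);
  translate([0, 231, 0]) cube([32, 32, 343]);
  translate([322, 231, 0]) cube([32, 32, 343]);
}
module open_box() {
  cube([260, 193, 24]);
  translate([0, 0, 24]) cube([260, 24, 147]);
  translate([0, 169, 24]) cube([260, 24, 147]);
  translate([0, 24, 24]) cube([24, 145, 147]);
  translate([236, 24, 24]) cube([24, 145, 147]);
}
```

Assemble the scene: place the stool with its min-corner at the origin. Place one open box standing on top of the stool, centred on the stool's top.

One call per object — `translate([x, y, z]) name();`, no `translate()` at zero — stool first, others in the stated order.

stool();
translate([47, 35, 383]) open_box();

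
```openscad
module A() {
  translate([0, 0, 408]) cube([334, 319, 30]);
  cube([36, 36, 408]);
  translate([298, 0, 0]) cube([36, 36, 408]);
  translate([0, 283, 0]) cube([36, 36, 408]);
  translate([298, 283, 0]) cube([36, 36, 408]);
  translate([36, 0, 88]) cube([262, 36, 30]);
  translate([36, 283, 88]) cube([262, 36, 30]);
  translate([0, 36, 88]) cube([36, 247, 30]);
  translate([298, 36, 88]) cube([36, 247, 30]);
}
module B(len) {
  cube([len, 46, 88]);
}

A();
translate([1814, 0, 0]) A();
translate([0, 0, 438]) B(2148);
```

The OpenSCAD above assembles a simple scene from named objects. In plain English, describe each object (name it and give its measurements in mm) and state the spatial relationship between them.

A is a four-legged stool. The seat is 334×319 mm, 30 mm thick, top at z = 438 mm. It stands on four square legs, each 36×36 mm in cross-section, from z = 0 to the seat underside, each flush with a corner of the seat. Four stretchers, 36 mm wide and 30 mm tall, connect adjacent legs with their undersides at z = 88 mm, each running between the inner faces of the legs it joins and aligned with the legs' outer faces on the other axis.

B is a rectangular beam 2148 mm long (x), 46 mm deep (y), 88 mm thick (z).

The beam spans the tops of two stools placed 1480 mm apart, resting at z = 438 mm.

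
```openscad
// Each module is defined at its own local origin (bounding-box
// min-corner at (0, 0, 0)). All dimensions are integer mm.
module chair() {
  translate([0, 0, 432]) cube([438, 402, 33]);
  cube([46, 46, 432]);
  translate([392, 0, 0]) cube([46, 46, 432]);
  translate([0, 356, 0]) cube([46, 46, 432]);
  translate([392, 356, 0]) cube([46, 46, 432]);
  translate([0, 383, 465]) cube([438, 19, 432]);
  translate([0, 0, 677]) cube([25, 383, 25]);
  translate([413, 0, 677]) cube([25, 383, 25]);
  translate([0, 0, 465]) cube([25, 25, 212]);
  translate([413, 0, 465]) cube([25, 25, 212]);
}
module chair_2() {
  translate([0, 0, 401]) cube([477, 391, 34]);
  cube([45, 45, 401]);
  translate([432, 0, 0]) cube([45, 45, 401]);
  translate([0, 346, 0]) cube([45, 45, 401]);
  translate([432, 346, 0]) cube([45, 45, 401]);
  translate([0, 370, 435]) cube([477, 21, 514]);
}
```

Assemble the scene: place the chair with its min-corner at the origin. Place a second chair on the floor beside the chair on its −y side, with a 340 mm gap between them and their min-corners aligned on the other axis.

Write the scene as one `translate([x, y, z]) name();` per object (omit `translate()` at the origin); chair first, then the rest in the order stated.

chair();
translate([0, -731, 0]) chair_2();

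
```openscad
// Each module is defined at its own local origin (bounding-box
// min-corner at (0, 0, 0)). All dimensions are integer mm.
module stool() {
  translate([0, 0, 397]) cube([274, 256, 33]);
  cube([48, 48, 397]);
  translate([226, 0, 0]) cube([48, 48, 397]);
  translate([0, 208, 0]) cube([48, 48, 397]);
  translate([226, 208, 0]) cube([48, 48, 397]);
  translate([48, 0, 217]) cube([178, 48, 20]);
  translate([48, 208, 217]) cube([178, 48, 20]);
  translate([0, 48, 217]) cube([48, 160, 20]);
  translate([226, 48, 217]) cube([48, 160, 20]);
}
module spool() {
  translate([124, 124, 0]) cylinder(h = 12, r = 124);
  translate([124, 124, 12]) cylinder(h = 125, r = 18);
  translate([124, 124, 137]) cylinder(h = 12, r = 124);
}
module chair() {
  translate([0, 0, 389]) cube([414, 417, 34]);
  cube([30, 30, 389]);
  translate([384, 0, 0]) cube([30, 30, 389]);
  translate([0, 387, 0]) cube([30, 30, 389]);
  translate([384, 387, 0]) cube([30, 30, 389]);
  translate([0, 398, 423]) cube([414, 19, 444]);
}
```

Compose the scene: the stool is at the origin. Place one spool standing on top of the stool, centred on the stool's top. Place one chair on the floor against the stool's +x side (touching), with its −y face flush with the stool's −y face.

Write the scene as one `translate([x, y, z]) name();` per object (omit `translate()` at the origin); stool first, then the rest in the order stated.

stool();
translate([13, 4, 430]) spool();
translate([274, 0, 0]) chair();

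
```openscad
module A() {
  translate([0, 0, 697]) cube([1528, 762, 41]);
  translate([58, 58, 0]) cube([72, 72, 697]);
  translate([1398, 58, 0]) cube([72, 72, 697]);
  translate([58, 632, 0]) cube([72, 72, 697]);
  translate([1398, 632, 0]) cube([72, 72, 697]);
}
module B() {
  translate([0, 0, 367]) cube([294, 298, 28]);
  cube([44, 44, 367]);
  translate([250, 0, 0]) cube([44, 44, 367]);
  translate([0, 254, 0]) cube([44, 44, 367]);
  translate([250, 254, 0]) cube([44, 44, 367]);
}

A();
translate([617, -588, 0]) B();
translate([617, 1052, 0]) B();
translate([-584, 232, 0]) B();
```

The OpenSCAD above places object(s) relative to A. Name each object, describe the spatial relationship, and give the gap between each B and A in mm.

Each stool's nearest face is 290 mm from the table's bounding box.

A is a table. B is a stool. Three stools sit around the table at the −y, +y, −x sides. The gap between each stool and the table is 290 mm.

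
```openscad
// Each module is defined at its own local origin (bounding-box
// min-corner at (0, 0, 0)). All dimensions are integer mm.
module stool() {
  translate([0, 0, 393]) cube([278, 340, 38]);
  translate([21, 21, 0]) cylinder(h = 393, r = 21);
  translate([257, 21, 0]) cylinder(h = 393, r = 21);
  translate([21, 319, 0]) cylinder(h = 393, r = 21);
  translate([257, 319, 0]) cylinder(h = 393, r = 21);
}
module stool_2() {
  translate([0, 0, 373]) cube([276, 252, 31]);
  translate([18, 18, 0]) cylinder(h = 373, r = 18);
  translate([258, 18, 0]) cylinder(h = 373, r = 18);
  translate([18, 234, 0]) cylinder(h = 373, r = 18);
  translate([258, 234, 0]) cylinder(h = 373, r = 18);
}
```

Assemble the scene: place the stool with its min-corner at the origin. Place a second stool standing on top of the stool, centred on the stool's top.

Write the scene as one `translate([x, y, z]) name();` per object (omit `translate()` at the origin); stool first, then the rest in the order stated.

stool();
translate([1, 44, 431]) stool_2();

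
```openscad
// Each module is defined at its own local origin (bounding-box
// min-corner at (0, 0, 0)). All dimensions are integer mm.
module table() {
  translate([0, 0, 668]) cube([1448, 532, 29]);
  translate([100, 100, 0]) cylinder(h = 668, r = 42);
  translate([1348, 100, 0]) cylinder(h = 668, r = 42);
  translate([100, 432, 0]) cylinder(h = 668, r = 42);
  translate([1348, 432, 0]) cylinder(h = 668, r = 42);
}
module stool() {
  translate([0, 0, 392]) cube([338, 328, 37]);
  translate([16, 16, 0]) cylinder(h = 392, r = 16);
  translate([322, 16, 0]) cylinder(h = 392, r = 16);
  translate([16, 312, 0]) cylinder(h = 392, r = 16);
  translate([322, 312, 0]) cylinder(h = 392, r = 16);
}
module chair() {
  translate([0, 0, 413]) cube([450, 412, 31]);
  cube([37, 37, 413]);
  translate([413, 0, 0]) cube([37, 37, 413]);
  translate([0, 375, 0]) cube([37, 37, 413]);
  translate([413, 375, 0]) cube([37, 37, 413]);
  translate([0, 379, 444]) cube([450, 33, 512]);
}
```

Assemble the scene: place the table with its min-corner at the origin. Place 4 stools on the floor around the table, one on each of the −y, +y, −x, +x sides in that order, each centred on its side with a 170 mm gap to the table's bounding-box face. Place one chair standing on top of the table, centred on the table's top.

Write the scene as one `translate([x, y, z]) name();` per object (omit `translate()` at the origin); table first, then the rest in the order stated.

table();
translate([555, -498, 0]) stool();
translate([555, 702, 0]) stool();
translate([-508, 102, 0]) stool();
translate([1618, 102, 0]) stool();
translate([499, 60, 697]) chair();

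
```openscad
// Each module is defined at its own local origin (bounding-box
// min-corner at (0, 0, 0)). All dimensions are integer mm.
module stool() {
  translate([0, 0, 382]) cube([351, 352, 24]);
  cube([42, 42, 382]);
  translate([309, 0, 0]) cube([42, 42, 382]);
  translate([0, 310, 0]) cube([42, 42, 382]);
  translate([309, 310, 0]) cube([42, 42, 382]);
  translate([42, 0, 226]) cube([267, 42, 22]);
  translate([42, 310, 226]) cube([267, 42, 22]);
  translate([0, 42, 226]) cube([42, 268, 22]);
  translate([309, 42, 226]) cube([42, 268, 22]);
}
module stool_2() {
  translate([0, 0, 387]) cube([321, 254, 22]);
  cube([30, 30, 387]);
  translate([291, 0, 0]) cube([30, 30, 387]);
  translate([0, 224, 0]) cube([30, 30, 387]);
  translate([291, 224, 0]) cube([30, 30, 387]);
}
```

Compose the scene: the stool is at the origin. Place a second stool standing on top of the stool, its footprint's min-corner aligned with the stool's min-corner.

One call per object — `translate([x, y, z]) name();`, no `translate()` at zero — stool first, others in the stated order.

stool();
translate([0, 0, 406]) stool_2();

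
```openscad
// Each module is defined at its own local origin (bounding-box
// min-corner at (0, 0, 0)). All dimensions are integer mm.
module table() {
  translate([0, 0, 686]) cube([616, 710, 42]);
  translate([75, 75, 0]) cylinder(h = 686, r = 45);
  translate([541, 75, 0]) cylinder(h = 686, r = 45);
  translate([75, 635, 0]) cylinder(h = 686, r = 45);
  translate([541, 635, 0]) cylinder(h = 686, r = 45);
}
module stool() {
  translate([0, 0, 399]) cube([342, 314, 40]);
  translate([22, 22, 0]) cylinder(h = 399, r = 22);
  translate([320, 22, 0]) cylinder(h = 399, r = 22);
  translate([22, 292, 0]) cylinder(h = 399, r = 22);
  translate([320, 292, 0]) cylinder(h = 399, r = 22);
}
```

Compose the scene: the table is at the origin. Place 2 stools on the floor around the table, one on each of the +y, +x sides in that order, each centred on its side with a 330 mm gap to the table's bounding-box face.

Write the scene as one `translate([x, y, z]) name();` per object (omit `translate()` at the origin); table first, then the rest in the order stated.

table();
translate([137, 1040, 0]) stool();
translate([946, 198, 0]) stool();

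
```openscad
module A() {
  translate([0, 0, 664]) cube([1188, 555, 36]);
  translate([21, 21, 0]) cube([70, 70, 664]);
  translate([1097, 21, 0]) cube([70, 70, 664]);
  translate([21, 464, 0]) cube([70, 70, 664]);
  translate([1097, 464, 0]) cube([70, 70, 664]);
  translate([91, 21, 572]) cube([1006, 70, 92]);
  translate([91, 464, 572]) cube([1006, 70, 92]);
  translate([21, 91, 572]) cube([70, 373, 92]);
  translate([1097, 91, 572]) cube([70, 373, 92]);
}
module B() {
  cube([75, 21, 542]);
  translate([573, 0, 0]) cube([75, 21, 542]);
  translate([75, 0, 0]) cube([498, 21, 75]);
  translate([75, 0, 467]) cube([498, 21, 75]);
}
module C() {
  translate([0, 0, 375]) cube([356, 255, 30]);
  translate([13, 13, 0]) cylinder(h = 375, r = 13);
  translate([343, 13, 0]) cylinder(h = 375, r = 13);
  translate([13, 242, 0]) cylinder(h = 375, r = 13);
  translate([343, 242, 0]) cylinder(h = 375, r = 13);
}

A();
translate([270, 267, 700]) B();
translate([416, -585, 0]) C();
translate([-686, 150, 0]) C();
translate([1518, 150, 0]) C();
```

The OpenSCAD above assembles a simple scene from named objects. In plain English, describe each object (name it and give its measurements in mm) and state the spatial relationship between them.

A is a rectangular dining table. The top is 1188×555×36 mm with its upper surface at z = 700 mm. It stands on four 70×70 mm square legs, each inset 21 mm from the nearest pair of top edges, running from the floor to the underside of the top. Four apron rails, 70 mm thick and 92 mm tall, run between adjacent legs with their top edges flush with the underside of the top and their outer faces flush with the legs' outer faces.

B is a rectangular picture frame lying in the x–z plane (depth along y). The opening is 498 mm wide (x) by 392 mm tall (z), surrounded by a border 75 mm wide on all four sides. The frame is 21 mm deep and is made of two full-height vertical stiles with two horizontal rails fitted between them.

C is a four-legged stool. The seat is 356×255 mm, 30 mm thick, top at z = 405 mm. It stands on four round legs, each 26 mm in diameter, from z = 0 to the seat underside, each leg's axis is inset half a diameter from the nearest pair of seat edges (so the leg's bounding box is flush with the corner).

The picture frame is on top of the table, centred. Three stools sit around the table at the −y, −x, +x sides.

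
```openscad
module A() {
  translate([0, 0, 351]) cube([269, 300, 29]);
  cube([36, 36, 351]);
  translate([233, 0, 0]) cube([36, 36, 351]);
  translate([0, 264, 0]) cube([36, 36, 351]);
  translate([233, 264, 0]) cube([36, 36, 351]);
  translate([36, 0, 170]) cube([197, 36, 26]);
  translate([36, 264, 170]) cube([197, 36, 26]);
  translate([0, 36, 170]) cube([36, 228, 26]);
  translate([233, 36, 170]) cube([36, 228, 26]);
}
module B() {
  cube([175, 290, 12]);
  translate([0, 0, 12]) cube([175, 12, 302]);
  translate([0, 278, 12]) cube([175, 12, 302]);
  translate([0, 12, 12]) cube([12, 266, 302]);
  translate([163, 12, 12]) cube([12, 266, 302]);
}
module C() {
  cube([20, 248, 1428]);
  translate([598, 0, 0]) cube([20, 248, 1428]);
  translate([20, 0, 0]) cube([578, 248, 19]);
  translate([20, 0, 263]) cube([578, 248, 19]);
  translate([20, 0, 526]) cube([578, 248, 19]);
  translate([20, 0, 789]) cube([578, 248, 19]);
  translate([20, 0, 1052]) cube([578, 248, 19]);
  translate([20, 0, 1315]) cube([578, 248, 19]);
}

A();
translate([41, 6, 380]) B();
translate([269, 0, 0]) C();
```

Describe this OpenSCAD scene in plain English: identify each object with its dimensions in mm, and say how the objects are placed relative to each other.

A is a simple wooden stool: a rectangular seat 269 mm (x) by 300 mm (y), 29 mm thick, top face at z = 380 mm, on four square legs, each 36×36 mm in cross-section. The legs rest on z = 0, each flush with a corner of the seat. Four stretchers, 36 mm wide and 26 mm tall, connect adjacent legs with their undersides at z = 170 mm, each running between the inner faces of the legs it joins and aligned with the legs' outer faces on the other axis.

B is an open-topped rectangular box: outside dimensions 175×290×314 mm, with a uniform wall and base thickness of 12 mm. The base is a full 175×290 slab on the floor; four walls sit on top of the base. The front and back walls (the −y and +y sides) span the full width; the two side walls fit between them.

C is an open bookshelf. Two side panels, each 20 mm thick, 248 mm deep and 1428 mm tall, stand 618 mm apart (outside-to-outside). Between them sit 6 shelves, each 19 mm thick and 248 mm deep, spanning the full gap between the sides. The bottom shelf rests on the floor (its underside at z = 0) and the clear gap between one shelf's top and the next shelf's underside is 244 mm.

The open box is on top of the stool. The bookshelf is against the stool's +x side, with their −y faces flush.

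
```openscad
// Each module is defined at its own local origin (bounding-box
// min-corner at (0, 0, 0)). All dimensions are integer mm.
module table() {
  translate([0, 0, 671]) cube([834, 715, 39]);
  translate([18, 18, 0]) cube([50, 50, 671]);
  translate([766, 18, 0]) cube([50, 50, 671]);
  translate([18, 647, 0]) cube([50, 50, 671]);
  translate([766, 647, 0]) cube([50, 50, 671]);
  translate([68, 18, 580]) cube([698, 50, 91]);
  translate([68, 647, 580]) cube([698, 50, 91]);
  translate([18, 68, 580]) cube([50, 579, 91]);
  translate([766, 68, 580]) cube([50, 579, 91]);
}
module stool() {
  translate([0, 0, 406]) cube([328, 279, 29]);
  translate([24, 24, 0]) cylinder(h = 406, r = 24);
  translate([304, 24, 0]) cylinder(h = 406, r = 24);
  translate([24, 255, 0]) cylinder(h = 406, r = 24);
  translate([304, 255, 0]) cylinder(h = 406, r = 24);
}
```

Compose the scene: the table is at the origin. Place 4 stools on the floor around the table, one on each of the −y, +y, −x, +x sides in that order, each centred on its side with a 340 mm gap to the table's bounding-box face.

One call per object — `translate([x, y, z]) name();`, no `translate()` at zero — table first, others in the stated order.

table();
translate([253, -619, 0]) stool();
translate([253, 1055, 0]) stool();
translate([-668, 218, 0]) stool();
translate([1174, 218, 0]) stool();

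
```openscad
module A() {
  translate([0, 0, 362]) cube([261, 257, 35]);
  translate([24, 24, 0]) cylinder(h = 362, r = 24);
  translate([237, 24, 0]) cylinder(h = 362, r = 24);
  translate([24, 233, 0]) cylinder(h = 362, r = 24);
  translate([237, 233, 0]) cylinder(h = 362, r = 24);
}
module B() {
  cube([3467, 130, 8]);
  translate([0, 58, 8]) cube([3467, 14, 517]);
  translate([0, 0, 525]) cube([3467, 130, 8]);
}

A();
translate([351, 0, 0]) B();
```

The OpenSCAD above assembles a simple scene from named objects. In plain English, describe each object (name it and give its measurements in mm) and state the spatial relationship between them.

A is a simple wooden stool: a rectangular seat 261 mm (x) by 257 mm (y), 35 mm thick, top face at z = 397 mm, on four round legs, each 48 mm in diameter. The legs rest on z = 0, each leg's axis is inset half a diameter from the nearest pair of seat edges (so the leg's bounding box is flush with the corner).

B is an I-beam lying along x, 3467 mm long. Overall section height 533 mm. Two flanges 130 mm wide (y) and 8 mm thick, one on the floor and one at the top; a web 14 mm thick runs between them, centred on the flange width.

The I-beam is on the floor beside the stool on its +x side.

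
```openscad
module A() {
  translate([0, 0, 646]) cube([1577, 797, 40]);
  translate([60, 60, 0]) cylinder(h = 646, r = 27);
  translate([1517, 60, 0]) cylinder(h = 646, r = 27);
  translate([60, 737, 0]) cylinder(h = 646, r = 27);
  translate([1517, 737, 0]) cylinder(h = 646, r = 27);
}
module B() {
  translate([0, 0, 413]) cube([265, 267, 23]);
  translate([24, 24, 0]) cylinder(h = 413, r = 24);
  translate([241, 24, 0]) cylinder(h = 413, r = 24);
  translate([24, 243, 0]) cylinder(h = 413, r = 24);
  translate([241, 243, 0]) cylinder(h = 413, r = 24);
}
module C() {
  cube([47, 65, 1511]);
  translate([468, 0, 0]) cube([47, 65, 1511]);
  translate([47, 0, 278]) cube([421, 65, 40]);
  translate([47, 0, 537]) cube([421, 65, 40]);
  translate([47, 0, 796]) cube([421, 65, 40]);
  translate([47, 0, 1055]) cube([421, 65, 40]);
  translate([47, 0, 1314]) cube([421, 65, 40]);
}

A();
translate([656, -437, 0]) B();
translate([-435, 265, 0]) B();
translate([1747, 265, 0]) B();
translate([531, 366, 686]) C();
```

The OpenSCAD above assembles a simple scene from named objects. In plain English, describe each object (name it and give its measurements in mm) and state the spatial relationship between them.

A is a table with a 1577×797 mm rectangular top, 40 mm thick, top surface at z = 686 mm, supported by four round legs of 54 mm diameter, each leg's bounding box inset 33 mm from the nearest pair of top edges, running from the floor.

B is a four-legged stool. The seat is a 265×267×23 mm slab whose top surface is at z = 436 mm; four round legs, each 48 mm in diameter, run from the floor (z = 0) to the underside of the seat, each leg's axis is inset half a diameter from the nearest pair of seat edges (so the leg's bounding box is flush with the corner).

C is a wooden ladder with two side rails of 47×65 mm section and 1511 mm height, set 515 mm apart overall. Between them run 5 rectangular rungs (65 mm deep, 40 mm thick), front faces flush with the rails' −y face. The bottom of the first rung is 278 mm above the floor and each subsequent rung is 259 mm higher than the one below.

Three stools sit around the table at the −y, −x, +x sides. The ladder is on top of the table, centred.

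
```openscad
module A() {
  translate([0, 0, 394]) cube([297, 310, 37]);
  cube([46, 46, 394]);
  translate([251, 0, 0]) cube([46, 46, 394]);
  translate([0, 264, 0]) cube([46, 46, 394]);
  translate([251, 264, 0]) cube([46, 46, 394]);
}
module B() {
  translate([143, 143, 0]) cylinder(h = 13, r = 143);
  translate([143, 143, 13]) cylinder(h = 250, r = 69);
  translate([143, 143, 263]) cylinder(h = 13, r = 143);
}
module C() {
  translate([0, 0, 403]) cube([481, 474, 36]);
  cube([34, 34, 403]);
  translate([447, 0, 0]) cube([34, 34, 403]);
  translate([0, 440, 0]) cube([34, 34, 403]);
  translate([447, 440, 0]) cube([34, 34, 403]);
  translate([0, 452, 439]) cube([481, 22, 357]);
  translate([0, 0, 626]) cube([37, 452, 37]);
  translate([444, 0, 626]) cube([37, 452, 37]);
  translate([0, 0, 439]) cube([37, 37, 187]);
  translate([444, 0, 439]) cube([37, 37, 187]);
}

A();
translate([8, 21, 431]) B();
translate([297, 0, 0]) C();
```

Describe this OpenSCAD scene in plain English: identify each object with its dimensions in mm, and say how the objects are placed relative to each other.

A is a four-legged stool. The seat is a 297×310×37 mm slab whose top surface is at z = 431 mm; four square legs, each 46×46 mm in cross-section, run from the floor (z = 0) to the underside of the seat, each flush with a corner of the seat.

B is a spool: two coaxial disc flanges of radius 143 mm and thickness 13 mm, joined by a core cylinder of radius 69 mm and height 250 mm. The lower flange rests on z = 0 and the three cylinders share a vertical axis.

C is a chair. The seat is a 481×474×36 mm slab with its top at z = 439 mm, on four 34×34 mm corner legs (flush with the seat edges, standing on z = 0). A flat backrest 22 mm thick, 357 mm tall, spans the full seat width and rises from the seat top along its +y edge, rear face flush with the rear of the seat. Two armrests of 37×37 mm section run along each side from the seat's front edge to the front of the backrest, top faces 224 mm above the seat top and outer faces flush with the seat's x-edges; a 37×37 mm post under the front of each armrest stands on the seat at the front corner.

The spool is on top of the stool. The chair is against the stool's +x side, with their −y faces flush.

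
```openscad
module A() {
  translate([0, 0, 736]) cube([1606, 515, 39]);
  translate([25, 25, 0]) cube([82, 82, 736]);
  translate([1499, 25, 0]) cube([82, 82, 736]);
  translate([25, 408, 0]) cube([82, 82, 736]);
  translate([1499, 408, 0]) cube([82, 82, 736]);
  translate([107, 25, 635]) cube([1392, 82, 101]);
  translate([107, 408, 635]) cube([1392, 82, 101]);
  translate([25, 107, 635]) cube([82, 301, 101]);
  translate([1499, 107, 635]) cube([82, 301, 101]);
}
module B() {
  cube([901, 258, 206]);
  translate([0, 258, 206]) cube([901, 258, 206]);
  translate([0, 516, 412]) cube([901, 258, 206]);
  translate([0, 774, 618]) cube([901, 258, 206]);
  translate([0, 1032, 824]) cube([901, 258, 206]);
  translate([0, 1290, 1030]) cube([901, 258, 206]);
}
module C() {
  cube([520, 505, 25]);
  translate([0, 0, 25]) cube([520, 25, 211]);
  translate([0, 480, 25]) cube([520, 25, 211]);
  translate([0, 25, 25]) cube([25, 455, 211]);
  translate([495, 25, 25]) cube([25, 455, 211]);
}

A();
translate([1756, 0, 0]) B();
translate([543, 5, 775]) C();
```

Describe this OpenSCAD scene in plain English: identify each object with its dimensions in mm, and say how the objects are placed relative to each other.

A is a table with a 1606×515 mm rectangular top, 39 mm thick, top surface at z = 775 mm, supported by four 82×82 mm square legs, each inset 25 mm from the nearest pair of top edges, running from the floor. Four apron rails, 82 mm thick and 101 mm tall, run between adjacent legs with their top edges flush with the underside of the top and their outer faces flush with the legs' outer faces.

B is a straight staircase of 6 solid steps. Each step is 901 mm wide (x), 258 mm deep (y, the going) and 206 mm tall (the rise). The first step rests on the floor; each subsequent step sits one going further in +y and one rise higher in +z, directly behind and above the previous step with no overlap.

C is an open storage box with external size 520×505×236 mm and wall thickness 25 mm (the base is also 25 mm thick). The base covers the whole footprint; the four walls stand on the base, with the y-facing walls full-width and the x-facing walls fitting between their inner faces.

The staircase is on the floor beside the table on its +x side. The open box is on top of the table, centred.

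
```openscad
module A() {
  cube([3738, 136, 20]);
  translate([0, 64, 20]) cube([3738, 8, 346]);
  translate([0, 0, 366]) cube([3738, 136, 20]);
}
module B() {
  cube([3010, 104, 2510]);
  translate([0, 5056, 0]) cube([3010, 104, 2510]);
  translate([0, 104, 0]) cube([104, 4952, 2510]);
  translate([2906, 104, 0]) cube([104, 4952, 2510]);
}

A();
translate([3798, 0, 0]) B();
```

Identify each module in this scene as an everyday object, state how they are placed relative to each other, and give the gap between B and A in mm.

The house frame's nearest face is 60 mm from the I-beam's +x face.

A is an I-beam. B is a house frame. The house frame is on the floor beside the I-beam on its +x side. The gap between the house frame and the I-beam is 60 mm.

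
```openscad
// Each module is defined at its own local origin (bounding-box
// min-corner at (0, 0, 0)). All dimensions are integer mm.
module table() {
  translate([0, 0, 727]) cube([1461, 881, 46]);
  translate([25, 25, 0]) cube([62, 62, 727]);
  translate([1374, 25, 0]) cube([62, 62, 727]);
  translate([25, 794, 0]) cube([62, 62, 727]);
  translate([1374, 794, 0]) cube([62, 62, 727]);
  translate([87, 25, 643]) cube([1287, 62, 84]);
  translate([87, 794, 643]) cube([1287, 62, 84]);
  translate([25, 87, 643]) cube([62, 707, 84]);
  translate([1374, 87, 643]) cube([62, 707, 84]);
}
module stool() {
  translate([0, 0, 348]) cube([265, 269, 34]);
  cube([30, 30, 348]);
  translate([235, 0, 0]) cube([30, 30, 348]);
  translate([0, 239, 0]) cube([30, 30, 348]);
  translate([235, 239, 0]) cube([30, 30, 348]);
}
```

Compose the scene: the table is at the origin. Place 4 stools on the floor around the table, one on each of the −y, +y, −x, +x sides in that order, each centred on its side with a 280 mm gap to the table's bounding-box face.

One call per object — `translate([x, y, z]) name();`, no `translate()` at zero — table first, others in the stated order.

table();
translate([598, -549, 0]) stool();
translate([598, 1161, 0]) stool();
translate([-545, 306, 0]) stool();
translate([1741, 306, 0]) stool();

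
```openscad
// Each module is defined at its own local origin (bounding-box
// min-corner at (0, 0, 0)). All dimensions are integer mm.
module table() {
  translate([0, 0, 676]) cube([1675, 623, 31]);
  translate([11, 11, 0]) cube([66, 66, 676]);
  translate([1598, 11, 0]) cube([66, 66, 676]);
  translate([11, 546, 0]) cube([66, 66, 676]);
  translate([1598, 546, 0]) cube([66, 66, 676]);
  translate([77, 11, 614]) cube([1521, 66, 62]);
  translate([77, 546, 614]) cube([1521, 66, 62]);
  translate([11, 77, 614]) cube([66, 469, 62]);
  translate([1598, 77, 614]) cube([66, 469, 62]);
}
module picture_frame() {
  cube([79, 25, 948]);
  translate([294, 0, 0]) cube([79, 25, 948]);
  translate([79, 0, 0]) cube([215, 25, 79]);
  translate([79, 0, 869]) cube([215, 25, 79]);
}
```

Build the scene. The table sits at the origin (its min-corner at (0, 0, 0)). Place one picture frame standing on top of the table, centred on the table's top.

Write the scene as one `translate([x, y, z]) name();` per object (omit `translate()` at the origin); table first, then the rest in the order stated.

table();
translate([651, 299, 707]) picture_frame();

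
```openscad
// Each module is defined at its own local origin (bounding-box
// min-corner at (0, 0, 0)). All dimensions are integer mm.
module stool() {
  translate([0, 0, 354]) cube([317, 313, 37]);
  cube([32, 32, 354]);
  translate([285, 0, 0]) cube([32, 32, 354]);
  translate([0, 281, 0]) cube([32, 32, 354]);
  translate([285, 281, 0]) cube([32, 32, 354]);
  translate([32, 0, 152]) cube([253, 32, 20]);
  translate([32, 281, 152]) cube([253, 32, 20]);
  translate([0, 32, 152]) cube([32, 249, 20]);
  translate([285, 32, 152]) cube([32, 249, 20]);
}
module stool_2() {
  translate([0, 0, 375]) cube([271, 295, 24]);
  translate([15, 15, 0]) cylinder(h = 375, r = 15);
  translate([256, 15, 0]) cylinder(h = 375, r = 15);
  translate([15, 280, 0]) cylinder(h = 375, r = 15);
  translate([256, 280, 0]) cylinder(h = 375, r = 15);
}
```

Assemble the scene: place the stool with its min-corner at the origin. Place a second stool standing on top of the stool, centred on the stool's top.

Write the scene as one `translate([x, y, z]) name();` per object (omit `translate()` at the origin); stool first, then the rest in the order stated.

stool();
translate([23, 9, 391]) stool_2();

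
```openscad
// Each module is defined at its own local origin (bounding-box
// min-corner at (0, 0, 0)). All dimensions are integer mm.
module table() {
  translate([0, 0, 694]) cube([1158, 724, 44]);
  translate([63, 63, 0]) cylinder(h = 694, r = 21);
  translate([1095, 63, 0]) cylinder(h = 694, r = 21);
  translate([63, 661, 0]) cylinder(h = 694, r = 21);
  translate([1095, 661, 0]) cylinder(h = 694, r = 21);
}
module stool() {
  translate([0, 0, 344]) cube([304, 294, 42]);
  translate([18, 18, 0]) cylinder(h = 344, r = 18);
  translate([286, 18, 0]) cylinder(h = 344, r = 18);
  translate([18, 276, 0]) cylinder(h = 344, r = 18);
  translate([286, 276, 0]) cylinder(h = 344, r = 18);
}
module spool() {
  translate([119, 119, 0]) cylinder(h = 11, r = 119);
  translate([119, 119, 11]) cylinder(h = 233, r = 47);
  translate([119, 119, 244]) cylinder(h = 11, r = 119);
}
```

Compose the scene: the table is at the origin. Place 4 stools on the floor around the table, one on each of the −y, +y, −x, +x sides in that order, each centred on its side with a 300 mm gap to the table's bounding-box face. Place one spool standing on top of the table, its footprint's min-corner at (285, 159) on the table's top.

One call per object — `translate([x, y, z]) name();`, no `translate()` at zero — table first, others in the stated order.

table();
translate([427, -594, 0]) stool();
translate([427, 1024, 0]) stool();
translate([-604, 215, 0]) stool();
translate([1458, 215, 0]) stool();
translate([285, 159, 738]) spool();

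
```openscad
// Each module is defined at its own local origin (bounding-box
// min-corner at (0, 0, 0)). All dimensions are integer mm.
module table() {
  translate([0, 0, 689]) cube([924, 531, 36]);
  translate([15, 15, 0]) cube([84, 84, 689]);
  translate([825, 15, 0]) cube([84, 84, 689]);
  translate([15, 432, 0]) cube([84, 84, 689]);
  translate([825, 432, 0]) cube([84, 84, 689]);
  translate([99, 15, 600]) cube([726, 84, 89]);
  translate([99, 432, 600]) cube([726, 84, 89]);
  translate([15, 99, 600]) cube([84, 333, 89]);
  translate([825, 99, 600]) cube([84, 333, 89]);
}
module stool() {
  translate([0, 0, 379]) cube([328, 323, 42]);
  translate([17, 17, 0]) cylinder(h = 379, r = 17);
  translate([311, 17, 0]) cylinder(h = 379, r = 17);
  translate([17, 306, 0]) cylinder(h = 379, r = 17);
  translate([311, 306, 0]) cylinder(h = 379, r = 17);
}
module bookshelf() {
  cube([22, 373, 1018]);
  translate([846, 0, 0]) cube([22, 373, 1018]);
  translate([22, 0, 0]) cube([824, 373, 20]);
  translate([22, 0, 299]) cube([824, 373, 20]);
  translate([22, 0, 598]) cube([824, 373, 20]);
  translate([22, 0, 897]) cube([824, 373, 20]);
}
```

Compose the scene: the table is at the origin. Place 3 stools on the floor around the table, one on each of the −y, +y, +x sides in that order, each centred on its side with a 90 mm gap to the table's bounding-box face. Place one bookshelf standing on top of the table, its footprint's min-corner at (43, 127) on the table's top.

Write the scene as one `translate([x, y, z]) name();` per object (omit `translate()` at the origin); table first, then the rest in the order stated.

table();
translate([298, -413, 0]) stool();
translate([298, 621, 0]) stool();
translate([1014, 104, 0]) stool();
translate([43, 127, 725]) bookshelf();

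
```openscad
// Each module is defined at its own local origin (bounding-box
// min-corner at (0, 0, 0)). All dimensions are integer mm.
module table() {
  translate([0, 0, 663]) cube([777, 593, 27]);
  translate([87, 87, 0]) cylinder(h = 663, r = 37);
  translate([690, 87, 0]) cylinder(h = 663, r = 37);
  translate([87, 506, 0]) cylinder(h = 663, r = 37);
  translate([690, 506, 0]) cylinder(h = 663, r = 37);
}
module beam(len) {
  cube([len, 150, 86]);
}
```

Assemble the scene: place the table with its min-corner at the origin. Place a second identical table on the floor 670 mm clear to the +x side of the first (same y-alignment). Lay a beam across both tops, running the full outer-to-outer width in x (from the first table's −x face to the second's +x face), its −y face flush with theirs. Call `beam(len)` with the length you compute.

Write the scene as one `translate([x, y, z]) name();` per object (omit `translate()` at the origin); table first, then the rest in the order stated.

table();
translate([1447, 0, 0]) table();
translate([0, 0, 690]) beam(2224);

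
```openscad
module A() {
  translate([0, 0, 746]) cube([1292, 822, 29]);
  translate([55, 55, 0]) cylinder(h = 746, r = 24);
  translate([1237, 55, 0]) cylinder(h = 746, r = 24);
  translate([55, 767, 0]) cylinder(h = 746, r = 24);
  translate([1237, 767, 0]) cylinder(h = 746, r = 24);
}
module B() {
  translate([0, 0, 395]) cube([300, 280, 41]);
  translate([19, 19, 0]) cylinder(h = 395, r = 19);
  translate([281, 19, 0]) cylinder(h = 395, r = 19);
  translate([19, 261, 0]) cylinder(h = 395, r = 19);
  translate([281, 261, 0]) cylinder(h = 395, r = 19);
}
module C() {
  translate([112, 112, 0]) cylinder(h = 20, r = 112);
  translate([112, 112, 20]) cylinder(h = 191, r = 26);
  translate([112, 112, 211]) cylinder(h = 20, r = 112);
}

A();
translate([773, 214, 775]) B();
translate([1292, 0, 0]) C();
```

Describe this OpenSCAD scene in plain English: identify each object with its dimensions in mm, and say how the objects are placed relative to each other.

A is a rectangular dining table. The top is 1292×822×29 mm with its upper surface at z = 775 mm. It stands on four round legs of 48 mm diameter, each leg's bounding box inset 31 mm from the nearest pair of top edges, running from the floor to the underside of the top.

B is a four-legged stool. The seat is 300×280 mm, 41 mm thick, top at z = 436 mm. It stands on four round legs, each 38 mm in diameter, from z = 0 to the seat underside, each leg's axis is inset half a diameter from the nearest pair of seat edges (so the leg's bounding box is flush with the corner).

C is a spool: two coaxial disc flanges of radius 112 mm and thickness 20 mm, joined by a core cylinder of radius 26 mm and height 191 mm. The lower flange rests on z = 0 and the three cylinders share a vertical axis.

The stool is on top of the table. The spool is against the table's +x side, with their −y faces flush.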